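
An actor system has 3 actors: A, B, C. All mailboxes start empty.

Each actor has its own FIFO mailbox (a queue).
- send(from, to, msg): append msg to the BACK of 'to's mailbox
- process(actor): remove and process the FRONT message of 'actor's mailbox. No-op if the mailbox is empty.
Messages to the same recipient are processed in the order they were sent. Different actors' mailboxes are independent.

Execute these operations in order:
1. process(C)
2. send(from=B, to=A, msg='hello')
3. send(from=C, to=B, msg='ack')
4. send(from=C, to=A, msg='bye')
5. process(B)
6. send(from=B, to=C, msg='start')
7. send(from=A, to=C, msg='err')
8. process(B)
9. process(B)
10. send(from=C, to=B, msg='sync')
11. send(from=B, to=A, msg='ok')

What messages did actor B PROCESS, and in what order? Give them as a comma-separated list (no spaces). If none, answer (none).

Answer: ack

Derivation:
After 1 (process(C)): A:[] B:[] C:[]
After 2 (send(from=B, to=A, msg='hello')): A:[hello] B:[] C:[]
After 3 (send(from=C, to=B, msg='ack')): A:[hello] B:[ack] C:[]
After 4 (send(from=C, to=A, msg='bye')): A:[hello,bye] B:[ack] C:[]
After 5 (process(B)): A:[hello,bye] B:[] C:[]
After 6 (send(from=B, to=C, msg='start')): A:[hello,bye] B:[] C:[start]
After 7 (send(from=A, to=C, msg='err')): A:[hello,bye] B:[] C:[start,err]
After 8 (process(B)): A:[hello,bye] B:[] C:[start,err]
After 9 (process(B)): A:[hello,bye] B:[] C:[start,err]
After 10 (send(from=C, to=B, msg='sync')): A:[hello,bye] B:[sync] C:[start,err]
After 11 (send(from=B, to=A, msg='ok')): A:[hello,bye,ok] B:[sync] C:[start,err]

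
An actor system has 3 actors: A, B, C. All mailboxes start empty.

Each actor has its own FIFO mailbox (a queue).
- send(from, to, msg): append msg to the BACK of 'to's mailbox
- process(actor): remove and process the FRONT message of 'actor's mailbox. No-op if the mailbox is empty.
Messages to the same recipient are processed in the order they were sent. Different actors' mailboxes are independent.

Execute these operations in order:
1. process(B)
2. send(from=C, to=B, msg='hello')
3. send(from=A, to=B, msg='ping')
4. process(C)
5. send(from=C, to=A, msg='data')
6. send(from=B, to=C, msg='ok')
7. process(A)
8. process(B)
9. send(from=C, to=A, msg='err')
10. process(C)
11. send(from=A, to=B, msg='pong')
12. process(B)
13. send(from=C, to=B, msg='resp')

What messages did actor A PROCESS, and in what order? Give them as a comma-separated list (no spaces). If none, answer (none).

Answer: data

Derivation:
After 1 (process(B)): A:[] B:[] C:[]
After 2 (send(from=C, to=B, msg='hello')): A:[] B:[hello] C:[]
After 3 (send(from=A, to=B, msg='ping')): A:[] B:[hello,ping] C:[]
After 4 (process(C)): A:[] B:[hello,ping] C:[]
After 5 (send(from=C, to=A, msg='data')): A:[data] B:[hello,ping] C:[]
After 6 (send(from=B, to=C, msg='ok')): A:[data] B:[hello,ping] C:[ok]
After 7 (process(A)): A:[] B:[hello,ping] C:[ok]
After 8 (process(B)): A:[] B:[ping] C:[ok]
After 9 (send(from=C, to=A, msg='err')): A:[err] B:[ping] C:[ok]
After 10 (process(C)): A:[err] B:[ping] C:[]
After 11 (send(from=A, to=B, msg='pong')): A:[err] B:[ping,pong] C:[]
After 12 (process(B)): A:[err] B:[pong] C:[]
After 13 (send(from=C, to=B, msg='resp')): A:[err] B:[pong,resp] C:[]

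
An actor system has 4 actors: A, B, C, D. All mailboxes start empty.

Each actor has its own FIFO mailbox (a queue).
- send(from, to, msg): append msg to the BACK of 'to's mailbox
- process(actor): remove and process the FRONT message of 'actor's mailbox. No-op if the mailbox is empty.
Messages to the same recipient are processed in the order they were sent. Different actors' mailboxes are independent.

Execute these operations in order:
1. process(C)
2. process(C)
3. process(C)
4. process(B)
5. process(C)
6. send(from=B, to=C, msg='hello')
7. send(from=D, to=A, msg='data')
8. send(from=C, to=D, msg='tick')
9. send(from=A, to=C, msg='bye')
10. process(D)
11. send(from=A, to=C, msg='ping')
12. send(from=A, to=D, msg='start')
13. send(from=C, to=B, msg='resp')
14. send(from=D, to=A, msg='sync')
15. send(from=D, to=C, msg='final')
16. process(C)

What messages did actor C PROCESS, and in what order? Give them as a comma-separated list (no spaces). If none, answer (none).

Answer: hello

Derivation:
After 1 (process(C)): A:[] B:[] C:[] D:[]
After 2 (process(C)): A:[] B:[] C:[] D:[]
After 3 (process(C)): A:[] B:[] C:[] D:[]
After 4 (process(B)): A:[] B:[] C:[] D:[]
After 5 (process(C)): A:[] B:[] C:[] D:[]
After 6 (send(from=B, to=C, msg='hello')): A:[] B:[] C:[hello] D:[]
After 7 (send(from=D, to=A, msg='data')): A:[data] B:[] C:[hello] D:[]
After 8 (send(from=C, to=D, msg='tick')): A:[data] B:[] C:[hello] D:[tick]
After 9 (send(from=A, to=C, msg='bye')): A:[data] B:[] C:[hello,bye] D:[tick]
After 10 (process(D)): A:[data] B:[] C:[hello,bye] D:[]
After 11 (send(from=A, to=C, msg='ping')): A:[data] B:[] C:[hello,bye,ping] D:[]
After 12 (send(from=A, to=D, msg='start')): A:[data] B:[] C:[hello,bye,ping] D:[start]
After 13 (send(from=C, to=B, msg='resp')): A:[data] B:[resp] C:[hello,bye,ping] D:[start]
After 14 (send(from=D, to=A, msg='sync')): A:[data,sync] B:[resp] C:[hello,bye,ping] D:[start]
After 15 (send(from=D, to=C, msg='final')): A:[data,sync] B:[resp] C:[hello,bye,ping,final] D:[start]
After 16 (process(C)): A:[data,sync] B:[resp] C:[bye,ping,final] D:[start]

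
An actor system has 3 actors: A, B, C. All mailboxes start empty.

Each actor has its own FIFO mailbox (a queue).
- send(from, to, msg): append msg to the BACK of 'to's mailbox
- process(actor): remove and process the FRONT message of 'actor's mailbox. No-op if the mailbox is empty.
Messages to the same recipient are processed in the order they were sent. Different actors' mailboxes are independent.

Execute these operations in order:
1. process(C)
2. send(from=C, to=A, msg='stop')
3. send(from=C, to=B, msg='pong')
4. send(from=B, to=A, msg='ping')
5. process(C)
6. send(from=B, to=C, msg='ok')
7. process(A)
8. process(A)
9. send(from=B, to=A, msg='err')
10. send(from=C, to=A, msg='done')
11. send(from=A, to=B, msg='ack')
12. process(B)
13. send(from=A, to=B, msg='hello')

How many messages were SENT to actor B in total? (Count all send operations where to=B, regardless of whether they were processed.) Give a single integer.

After 1 (process(C)): A:[] B:[] C:[]
After 2 (send(from=C, to=A, msg='stop')): A:[stop] B:[] C:[]
After 3 (send(from=C, to=B, msg='pong')): A:[stop] B:[pong] C:[]
After 4 (send(from=B, to=A, msg='ping')): A:[stop,ping] B:[pong] C:[]
After 5 (process(C)): A:[stop,ping] B:[pong] C:[]
After 6 (send(from=B, to=C, msg='ok')): A:[stop,ping] B:[pong] C:[ok]
After 7 (process(A)): A:[ping] B:[pong] C:[ok]
After 8 (process(A)): A:[] B:[pong] C:[ok]
After 9 (send(from=B, to=A, msg='err')): A:[err] B:[pong] C:[ok]
After 10 (send(from=C, to=A, msg='done')): A:[err,done] B:[pong] C:[ok]
After 11 (send(from=A, to=B, msg='ack')): A:[err,done] B:[pong,ack] C:[ok]
After 12 (process(B)): A:[err,done] B:[ack] C:[ok]
After 13 (send(from=A, to=B, msg='hello')): A:[err,done] B:[ack,hello] C:[ok]

Answer: 3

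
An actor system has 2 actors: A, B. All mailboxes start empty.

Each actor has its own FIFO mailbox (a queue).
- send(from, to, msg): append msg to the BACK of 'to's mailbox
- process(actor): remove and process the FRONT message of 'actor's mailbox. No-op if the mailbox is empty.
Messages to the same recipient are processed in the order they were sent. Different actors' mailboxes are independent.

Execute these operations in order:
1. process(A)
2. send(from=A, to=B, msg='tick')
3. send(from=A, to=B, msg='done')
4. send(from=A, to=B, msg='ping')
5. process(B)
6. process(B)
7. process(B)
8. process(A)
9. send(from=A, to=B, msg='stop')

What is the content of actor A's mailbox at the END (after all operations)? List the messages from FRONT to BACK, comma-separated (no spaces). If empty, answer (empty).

Answer: (empty)

Derivation:
After 1 (process(A)): A:[] B:[]
After 2 (send(from=A, to=B, msg='tick')): A:[] B:[tick]
After 3 (send(from=A, to=B, msg='done')): A:[] B:[tick,done]
After 4 (send(from=A, to=B, msg='ping')): A:[] B:[tick,done,ping]
After 5 (process(B)): A:[] B:[done,ping]
After 6 (process(B)): A:[] B:[ping]
After 7 (process(B)): A:[] B:[]
After 8 (process(A)): A:[] B:[]
After 9 (send(from=A, to=B, msg='stop')): A:[] B:[stop]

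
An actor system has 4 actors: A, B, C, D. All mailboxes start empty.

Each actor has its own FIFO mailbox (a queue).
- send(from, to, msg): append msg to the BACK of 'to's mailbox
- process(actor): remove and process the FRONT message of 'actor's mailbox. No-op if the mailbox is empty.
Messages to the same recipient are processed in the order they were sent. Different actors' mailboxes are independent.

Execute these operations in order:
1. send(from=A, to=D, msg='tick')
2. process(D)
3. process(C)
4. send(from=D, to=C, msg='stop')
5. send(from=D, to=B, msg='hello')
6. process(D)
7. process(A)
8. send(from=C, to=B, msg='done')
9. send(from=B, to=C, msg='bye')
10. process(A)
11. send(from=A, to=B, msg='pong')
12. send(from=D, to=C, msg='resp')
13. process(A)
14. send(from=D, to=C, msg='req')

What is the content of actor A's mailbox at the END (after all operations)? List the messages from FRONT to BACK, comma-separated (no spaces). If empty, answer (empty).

After 1 (send(from=A, to=D, msg='tick')): A:[] B:[] C:[] D:[tick]
After 2 (process(D)): A:[] B:[] C:[] D:[]
After 3 (process(C)): A:[] B:[] C:[] D:[]
After 4 (send(from=D, to=C, msg='stop')): A:[] B:[] C:[stop] D:[]
After 5 (send(from=D, to=B, msg='hello')): A:[] B:[hello] C:[stop] D:[]
After 6 (process(D)): A:[] B:[hello] C:[stop] D:[]
After 7 (process(A)): A:[] B:[hello] C:[stop] D:[]
After 8 (send(from=C, to=B, msg='done')): A:[] B:[hello,done] C:[stop] D:[]
After 9 (send(from=B, to=C, msg='bye')): A:[] B:[hello,done] C:[stop,bye] D:[]
After 10 (process(A)): A:[] B:[hello,done] C:[stop,bye] D:[]
After 11 (send(from=A, to=B, msg='pong')): A:[] B:[hello,done,pong] C:[stop,bye] D:[]
After 12 (send(from=D, to=C, msg='resp')): A:[] B:[hello,done,pong] C:[stop,bye,resp] D:[]
After 13 (process(A)): A:[] B:[hello,done,pong] C:[stop,bye,resp] D:[]
After 14 (send(from=D, to=C, msg='req')): A:[] B:[hello,done,pong] C:[stop,bye,resp,req] D:[]

Answer: (empty)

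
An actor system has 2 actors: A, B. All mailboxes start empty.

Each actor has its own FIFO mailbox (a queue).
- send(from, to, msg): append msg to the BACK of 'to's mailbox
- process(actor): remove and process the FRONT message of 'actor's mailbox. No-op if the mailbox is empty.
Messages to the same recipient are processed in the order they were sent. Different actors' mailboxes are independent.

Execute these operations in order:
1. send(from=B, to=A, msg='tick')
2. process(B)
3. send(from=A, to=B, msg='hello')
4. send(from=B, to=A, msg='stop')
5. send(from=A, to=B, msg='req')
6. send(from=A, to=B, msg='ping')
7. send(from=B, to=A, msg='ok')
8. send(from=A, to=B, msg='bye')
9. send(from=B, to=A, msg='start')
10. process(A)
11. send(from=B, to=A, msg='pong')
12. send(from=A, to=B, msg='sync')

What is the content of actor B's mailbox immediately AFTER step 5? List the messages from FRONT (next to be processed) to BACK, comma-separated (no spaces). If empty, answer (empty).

After 1 (send(from=B, to=A, msg='tick')): A:[tick] B:[]
After 2 (process(B)): A:[tick] B:[]
After 3 (send(from=A, to=B, msg='hello')): A:[tick] B:[hello]
After 4 (send(from=B, to=A, msg='stop')): A:[tick,stop] B:[hello]
After 5 (send(from=A, to=B, msg='req')): A:[tick,stop] B:[hello,req]

hello,req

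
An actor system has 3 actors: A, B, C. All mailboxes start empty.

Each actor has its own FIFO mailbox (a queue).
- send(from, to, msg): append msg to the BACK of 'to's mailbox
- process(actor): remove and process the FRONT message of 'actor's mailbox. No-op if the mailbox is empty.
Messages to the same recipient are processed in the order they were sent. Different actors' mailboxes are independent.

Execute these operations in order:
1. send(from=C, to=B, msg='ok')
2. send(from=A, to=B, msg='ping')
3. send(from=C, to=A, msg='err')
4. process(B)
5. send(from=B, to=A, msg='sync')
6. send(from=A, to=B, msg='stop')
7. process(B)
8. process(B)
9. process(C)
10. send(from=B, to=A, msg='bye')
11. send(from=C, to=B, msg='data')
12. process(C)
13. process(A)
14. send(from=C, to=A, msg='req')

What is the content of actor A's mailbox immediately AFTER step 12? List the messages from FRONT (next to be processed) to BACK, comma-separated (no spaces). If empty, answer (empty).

After 1 (send(from=C, to=B, msg='ok')): A:[] B:[ok] C:[]
After 2 (send(from=A, to=B, msg='ping')): A:[] B:[ok,ping] C:[]
After 3 (send(from=C, to=A, msg='err')): A:[err] B:[ok,ping] C:[]
After 4 (process(B)): A:[err] B:[ping] C:[]
After 5 (send(from=B, to=A, msg='sync')): A:[err,sync] B:[ping] C:[]
After 6 (send(from=A, to=B, msg='stop')): A:[err,sync] B:[ping,stop] C:[]
After 7 (process(B)): A:[err,sync] B:[stop] C:[]
After 8 (process(B)): A:[err,sync] B:[] C:[]
After 9 (process(C)): A:[err,sync] B:[] C:[]
After 10 (send(from=B, to=A, msg='bye')): A:[err,sync,bye] B:[] C:[]
After 11 (send(from=C, to=B, msg='data')): A:[err,sync,bye] B:[data] C:[]
After 12 (process(C)): A:[err,sync,bye] B:[data] C:[]

err,sync,bye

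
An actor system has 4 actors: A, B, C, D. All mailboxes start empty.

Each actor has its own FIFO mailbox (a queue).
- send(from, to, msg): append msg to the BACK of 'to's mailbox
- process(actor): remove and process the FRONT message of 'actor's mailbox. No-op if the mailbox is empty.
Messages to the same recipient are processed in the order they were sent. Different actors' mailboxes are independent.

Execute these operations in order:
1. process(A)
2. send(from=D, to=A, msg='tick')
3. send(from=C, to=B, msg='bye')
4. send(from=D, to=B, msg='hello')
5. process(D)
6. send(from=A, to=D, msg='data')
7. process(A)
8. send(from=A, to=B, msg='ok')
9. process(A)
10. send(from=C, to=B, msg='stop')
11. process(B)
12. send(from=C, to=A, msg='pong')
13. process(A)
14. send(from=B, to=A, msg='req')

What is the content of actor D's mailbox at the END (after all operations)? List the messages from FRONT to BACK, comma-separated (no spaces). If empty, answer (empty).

After 1 (process(A)): A:[] B:[] C:[] D:[]
After 2 (send(from=D, to=A, msg='tick')): A:[tick] B:[] C:[] D:[]
After 3 (send(from=C, to=B, msg='bye')): A:[tick] B:[bye] C:[] D:[]
After 4 (send(from=D, to=B, msg='hello')): A:[tick] B:[bye,hello] C:[] D:[]
After 5 (process(D)): A:[tick] B:[bye,hello] C:[] D:[]
After 6 (send(from=A, to=D, msg='data')): A:[tick] B:[bye,hello] C:[] D:[data]
After 7 (process(A)): A:[] B:[bye,hello] C:[] D:[data]
After 8 (send(from=A, to=B, msg='ok')): A:[] B:[bye,hello,ok] C:[] D:[data]
After 9 (process(A)): A:[] B:[bye,hello,ok] C:[] D:[data]
After 10 (send(from=C, to=B, msg='stop')): A:[] B:[bye,hello,ok,stop] C:[] D:[data]
After 11 (process(B)): A:[] B:[hello,ok,stop] C:[] D:[data]
After 12 (send(from=C, to=A, msg='pong')): A:[pong] B:[hello,ok,stop] C:[] D:[data]
After 13 (process(A)): A:[] B:[hello,ok,stop] C:[] D:[data]
After 14 (send(from=B, to=A, msg='req')): A:[req] B:[hello,ok,stop] C:[] D:[data]

Answer: data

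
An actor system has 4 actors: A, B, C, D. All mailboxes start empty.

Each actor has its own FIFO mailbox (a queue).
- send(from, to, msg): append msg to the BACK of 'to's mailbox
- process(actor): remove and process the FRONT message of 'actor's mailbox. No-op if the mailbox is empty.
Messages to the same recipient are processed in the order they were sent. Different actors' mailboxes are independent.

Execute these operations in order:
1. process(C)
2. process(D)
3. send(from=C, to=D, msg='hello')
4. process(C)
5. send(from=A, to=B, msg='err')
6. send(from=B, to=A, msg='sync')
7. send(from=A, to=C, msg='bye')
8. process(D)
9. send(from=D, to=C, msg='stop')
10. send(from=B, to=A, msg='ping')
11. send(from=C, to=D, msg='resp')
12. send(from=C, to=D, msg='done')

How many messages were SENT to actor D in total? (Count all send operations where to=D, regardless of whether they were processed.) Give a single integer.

Answer: 3

Derivation:
After 1 (process(C)): A:[] B:[] C:[] D:[]
After 2 (process(D)): A:[] B:[] C:[] D:[]
After 3 (send(from=C, to=D, msg='hello')): A:[] B:[] C:[] D:[hello]
After 4 (process(C)): A:[] B:[] C:[] D:[hello]
After 5 (send(from=A, to=B, msg='err')): A:[] B:[err] C:[] D:[hello]
After 6 (send(from=B, to=A, msg='sync')): A:[sync] B:[err] C:[] D:[hello]
After 7 (send(from=A, to=C, msg='bye')): A:[sync] B:[err] C:[bye] D:[hello]
After 8 (process(D)): A:[sync] B:[err] C:[bye] D:[]
After 9 (send(from=D, to=C, msg='stop')): A:[sync] B:[err] C:[bye,stop] D:[]
After 10 (send(from=B, to=A, msg='ping')): A:[sync,ping] B:[err] C:[bye,stop] D:[]
After 11 (send(from=C, to=D, msg='resp')): A:[sync,ping] B:[err] C:[bye,stop] D:[resp]
After 12 (send(from=C, to=D, msg='done')): A:[sync,ping] B:[err] C:[bye,stop] D:[resp,done]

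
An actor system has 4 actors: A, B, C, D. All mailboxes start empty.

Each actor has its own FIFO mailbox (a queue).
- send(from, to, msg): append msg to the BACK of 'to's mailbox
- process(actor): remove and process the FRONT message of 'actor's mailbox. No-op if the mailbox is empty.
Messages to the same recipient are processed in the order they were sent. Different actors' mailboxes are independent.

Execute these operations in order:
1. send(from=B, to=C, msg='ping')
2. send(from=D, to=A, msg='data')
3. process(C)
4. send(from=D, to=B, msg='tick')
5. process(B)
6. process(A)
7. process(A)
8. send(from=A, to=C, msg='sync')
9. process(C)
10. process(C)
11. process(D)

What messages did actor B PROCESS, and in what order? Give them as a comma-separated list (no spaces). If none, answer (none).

After 1 (send(from=B, to=C, msg='ping')): A:[] B:[] C:[ping] D:[]
After 2 (send(from=D, to=A, msg='data')): A:[data] B:[] C:[ping] D:[]
After 3 (process(C)): A:[data] B:[] C:[] D:[]
After 4 (send(from=D, to=B, msg='tick')): A:[data] B:[tick] C:[] D:[]
After 5 (process(B)): A:[data] B:[] C:[] D:[]
After 6 (process(A)): A:[] B:[] C:[] D:[]
After 7 (process(A)): A:[] B:[] C:[] D:[]
After 8 (send(from=A, to=C, msg='sync')): A:[] B:[] C:[sync] D:[]
After 9 (process(C)): A:[] B:[] C:[] D:[]
After 10 (process(C)): A:[] B:[] C:[] D:[]
After 11 (process(D)): A:[] B:[] C:[] D:[]

Answer: tick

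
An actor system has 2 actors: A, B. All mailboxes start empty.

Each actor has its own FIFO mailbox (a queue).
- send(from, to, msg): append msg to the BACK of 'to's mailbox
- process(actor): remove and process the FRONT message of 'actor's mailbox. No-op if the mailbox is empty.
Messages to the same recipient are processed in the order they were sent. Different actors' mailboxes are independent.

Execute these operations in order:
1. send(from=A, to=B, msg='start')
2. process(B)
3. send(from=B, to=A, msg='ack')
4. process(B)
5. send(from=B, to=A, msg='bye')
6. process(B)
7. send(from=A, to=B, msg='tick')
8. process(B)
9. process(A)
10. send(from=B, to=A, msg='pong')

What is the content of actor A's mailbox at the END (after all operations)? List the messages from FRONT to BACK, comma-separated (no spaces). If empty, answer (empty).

After 1 (send(from=A, to=B, msg='start')): A:[] B:[start]
After 2 (process(B)): A:[] B:[]
After 3 (send(from=B, to=A, msg='ack')): A:[ack] B:[]
After 4 (process(B)): A:[ack] B:[]
After 5 (send(from=B, to=A, msg='bye')): A:[ack,bye] B:[]
After 6 (process(B)): A:[ack,bye] B:[]
After 7 (send(from=A, to=B, msg='tick')): A:[ack,bye] B:[tick]
After 8 (process(B)): A:[ack,bye] B:[]
After 9 (process(A)): A:[bye] B:[]
After 10 (send(from=B, to=A, msg='pong')): A:[bye,pong] B:[]

Answer: bye,pong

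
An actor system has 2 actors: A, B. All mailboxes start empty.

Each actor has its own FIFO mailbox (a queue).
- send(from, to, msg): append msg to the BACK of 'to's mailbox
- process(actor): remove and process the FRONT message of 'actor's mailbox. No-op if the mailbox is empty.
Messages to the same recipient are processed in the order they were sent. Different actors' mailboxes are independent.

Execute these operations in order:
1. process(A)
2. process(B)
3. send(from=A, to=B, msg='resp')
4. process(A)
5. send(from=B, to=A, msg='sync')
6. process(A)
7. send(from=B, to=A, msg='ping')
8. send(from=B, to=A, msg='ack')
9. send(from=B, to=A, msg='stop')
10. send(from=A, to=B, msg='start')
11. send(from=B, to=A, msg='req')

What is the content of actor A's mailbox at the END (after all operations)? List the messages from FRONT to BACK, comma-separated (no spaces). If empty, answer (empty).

After 1 (process(A)): A:[] B:[]
After 2 (process(B)): A:[] B:[]
After 3 (send(from=A, to=B, msg='resp')): A:[] B:[resp]
After 4 (process(A)): A:[] B:[resp]
After 5 (send(from=B, to=A, msg='sync')): A:[sync] B:[resp]
After 6 (process(A)): A:[] B:[resp]
After 7 (send(from=B, to=A, msg='ping')): A:[ping] B:[resp]
After 8 (send(from=B, to=A, msg='ack')): A:[ping,ack] B:[resp]
After 9 (send(from=B, to=A, msg='stop')): A:[ping,ack,stop] B:[resp]
After 10 (send(from=A, to=B, msg='start')): A:[ping,ack,stop] B:[resp,start]
After 11 (send(from=B, to=A, msg='req')): A:[ping,ack,stop,req] B:[resp,start]

Answer: ping,ack,stop,req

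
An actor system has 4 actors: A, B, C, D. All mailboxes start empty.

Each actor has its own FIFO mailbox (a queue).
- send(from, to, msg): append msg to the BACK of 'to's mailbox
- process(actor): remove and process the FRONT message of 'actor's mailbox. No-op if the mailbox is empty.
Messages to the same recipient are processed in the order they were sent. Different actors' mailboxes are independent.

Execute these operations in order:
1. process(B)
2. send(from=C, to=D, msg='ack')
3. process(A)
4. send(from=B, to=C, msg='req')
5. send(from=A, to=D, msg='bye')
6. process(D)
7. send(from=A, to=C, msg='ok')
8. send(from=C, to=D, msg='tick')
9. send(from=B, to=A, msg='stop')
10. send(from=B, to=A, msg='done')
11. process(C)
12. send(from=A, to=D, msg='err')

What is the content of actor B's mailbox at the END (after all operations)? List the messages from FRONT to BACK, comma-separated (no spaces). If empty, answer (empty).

Answer: (empty)

Derivation:
After 1 (process(B)): A:[] B:[] C:[] D:[]
After 2 (send(from=C, to=D, msg='ack')): A:[] B:[] C:[] D:[ack]
After 3 (process(A)): A:[] B:[] C:[] D:[ack]
After 4 (send(from=B, to=C, msg='req')): A:[] B:[] C:[req] D:[ack]
After 5 (send(from=A, to=D, msg='bye')): A:[] B:[] C:[req] D:[ack,bye]
After 6 (process(D)): A:[] B:[] C:[req] D:[bye]
After 7 (send(from=A, to=C, msg='ok')): A:[] B:[] C:[req,ok] D:[bye]
After 8 (send(from=C, to=D, msg='tick')): A:[] B:[] C:[req,ok] D:[bye,tick]
After 9 (send(from=B, to=A, msg='stop')): A:[stop] B:[] C:[req,ok] D:[bye,tick]
After 10 (send(from=B, to=A, msg='done')): A:[stop,done] B:[] C:[req,ok] D:[bye,tick]
After 11 (process(C)): A:[stop,done] B:[] C:[ok] D:[bye,tick]
After 12 (send(from=A, to=D, msg='err')): A:[stop,done] B:[] C:[ok] D:[bye,tick,err]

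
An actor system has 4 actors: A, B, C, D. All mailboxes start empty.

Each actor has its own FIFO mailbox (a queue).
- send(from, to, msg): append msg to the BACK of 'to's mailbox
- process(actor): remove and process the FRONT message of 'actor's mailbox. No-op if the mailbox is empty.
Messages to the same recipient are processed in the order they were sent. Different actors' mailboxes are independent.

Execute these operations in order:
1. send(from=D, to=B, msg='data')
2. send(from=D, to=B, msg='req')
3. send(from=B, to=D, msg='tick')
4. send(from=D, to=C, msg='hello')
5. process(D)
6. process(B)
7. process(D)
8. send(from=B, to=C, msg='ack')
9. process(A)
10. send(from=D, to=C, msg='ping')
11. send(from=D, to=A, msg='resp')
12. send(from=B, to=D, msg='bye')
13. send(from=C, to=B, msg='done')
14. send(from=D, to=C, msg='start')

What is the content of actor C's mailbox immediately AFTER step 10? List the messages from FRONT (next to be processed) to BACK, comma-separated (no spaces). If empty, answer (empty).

After 1 (send(from=D, to=B, msg='data')): A:[] B:[data] C:[] D:[]
After 2 (send(from=D, to=B, msg='req')): A:[] B:[data,req] C:[] D:[]
After 3 (send(from=B, to=D, msg='tick')): A:[] B:[data,req] C:[] D:[tick]
After 4 (send(from=D, to=C, msg='hello')): A:[] B:[data,req] C:[hello] D:[tick]
After 5 (process(D)): A:[] B:[data,req] C:[hello] D:[]
After 6 (process(B)): A:[] B:[req] C:[hello] D:[]
After 7 (process(D)): A:[] B:[req] C:[hello] D:[]
After 8 (send(from=B, to=C, msg='ack')): A:[] B:[req] C:[hello,ack] D:[]
After 9 (process(A)): A:[] B:[req] C:[hello,ack] D:[]
After 10 (send(from=D, to=C, msg='ping')): A:[] B:[req] C:[hello,ack,ping] D:[]

hello,ack,ping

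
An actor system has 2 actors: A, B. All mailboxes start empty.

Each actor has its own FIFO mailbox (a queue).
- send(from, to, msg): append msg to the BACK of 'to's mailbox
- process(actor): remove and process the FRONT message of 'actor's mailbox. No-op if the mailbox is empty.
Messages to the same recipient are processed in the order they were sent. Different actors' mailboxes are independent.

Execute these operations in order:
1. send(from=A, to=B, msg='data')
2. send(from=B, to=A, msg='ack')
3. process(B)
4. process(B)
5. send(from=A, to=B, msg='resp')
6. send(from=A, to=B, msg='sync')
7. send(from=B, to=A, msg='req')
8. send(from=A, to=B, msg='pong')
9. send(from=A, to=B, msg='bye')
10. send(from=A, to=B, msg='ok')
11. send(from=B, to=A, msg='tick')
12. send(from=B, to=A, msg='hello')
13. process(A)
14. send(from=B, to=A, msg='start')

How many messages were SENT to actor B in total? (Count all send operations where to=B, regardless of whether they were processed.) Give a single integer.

Answer: 6

Derivation:
After 1 (send(from=A, to=B, msg='data')): A:[] B:[data]
After 2 (send(from=B, to=A, msg='ack')): A:[ack] B:[data]
After 3 (process(B)): A:[ack] B:[]
After 4 (process(B)): A:[ack] B:[]
After 5 (send(from=A, to=B, msg='resp')): A:[ack] B:[resp]
After 6 (send(from=A, to=B, msg='sync')): A:[ack] B:[resp,sync]
After 7 (send(from=B, to=A, msg='req')): A:[ack,req] B:[resp,sync]
After 8 (send(from=A, to=B, msg='pong')): A:[ack,req] B:[resp,sync,pong]
After 9 (send(from=A, to=B, msg='bye')): A:[ack,req] B:[resp,sync,pong,bye]
After 10 (send(from=A, to=B, msg='ok')): A:[ack,req] B:[resp,sync,pong,bye,ok]
After 11 (send(from=B, to=A, msg='tick')): A:[ack,req,tick] B:[resp,sync,pong,bye,ok]
After 12 (send(from=B, to=A, msg='hello')): A:[ack,req,tick,hello] B:[resp,sync,pong,bye,ok]
After 13 (process(A)): A:[req,tick,hello] B:[resp,sync,pong,bye,ok]
After 14 (send(from=B, to=A, msg='start')): A:[req,tick,hello,start] B:[resp,sync,pong,bye,ok]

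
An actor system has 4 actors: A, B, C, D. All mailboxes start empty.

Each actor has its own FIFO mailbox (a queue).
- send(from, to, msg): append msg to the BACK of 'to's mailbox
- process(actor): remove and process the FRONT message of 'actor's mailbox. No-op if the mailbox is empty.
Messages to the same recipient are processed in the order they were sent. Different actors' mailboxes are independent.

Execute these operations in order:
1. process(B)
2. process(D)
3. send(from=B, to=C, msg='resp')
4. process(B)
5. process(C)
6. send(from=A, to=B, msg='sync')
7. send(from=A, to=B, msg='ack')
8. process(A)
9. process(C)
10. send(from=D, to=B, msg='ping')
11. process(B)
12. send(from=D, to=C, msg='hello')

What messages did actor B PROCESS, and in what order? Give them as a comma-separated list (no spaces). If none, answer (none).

Answer: sync

Derivation:
After 1 (process(B)): A:[] B:[] C:[] D:[]
After 2 (process(D)): A:[] B:[] C:[] D:[]
After 3 (send(from=B, to=C, msg='resp')): A:[] B:[] C:[resp] D:[]
After 4 (process(B)): A:[] B:[] C:[resp] D:[]
After 5 (process(C)): A:[] B:[] C:[] D:[]
After 6 (send(from=A, to=B, msg='sync')): A:[] B:[sync] C:[] D:[]
After 7 (send(from=A, to=B, msg='ack')): A:[] B:[sync,ack] C:[] D:[]
After 8 (process(A)): A:[] B:[sync,ack] C:[] D:[]
After 9 (process(C)): A:[] B:[sync,ack] C:[] D:[]
After 10 (send(from=D, to=B, msg='ping')): A:[] B:[sync,ack,ping] C:[] D:[]
After 11 (process(B)): A:[] B:[ack,ping] C:[] D:[]
After 12 (send(from=D, to=C, msg='hello')): A:[] B:[ack,ping] C:[hello] D:[]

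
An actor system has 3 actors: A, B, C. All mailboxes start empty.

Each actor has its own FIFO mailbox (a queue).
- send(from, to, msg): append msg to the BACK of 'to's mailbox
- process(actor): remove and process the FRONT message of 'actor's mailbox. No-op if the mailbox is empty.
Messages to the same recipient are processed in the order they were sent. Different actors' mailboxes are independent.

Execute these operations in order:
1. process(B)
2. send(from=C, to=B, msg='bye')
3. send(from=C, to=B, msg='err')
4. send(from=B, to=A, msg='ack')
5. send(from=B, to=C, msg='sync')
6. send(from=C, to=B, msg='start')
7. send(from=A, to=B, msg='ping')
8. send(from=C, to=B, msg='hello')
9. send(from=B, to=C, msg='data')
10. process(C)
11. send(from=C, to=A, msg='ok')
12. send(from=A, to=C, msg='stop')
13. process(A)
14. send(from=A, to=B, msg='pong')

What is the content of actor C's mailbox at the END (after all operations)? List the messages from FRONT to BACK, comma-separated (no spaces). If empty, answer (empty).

Answer: data,stop

Derivation:
After 1 (process(B)): A:[] B:[] C:[]
After 2 (send(from=C, to=B, msg='bye')): A:[] B:[bye] C:[]
After 3 (send(from=C, to=B, msg='err')): A:[] B:[bye,err] C:[]
After 4 (send(from=B, to=A, msg='ack')): A:[ack] B:[bye,err] C:[]
After 5 (send(from=B, to=C, msg='sync')): A:[ack] B:[bye,err] C:[sync]
After 6 (send(from=C, to=B, msg='start')): A:[ack] B:[bye,err,start] C:[sync]
After 7 (send(from=A, to=B, msg='ping')): A:[ack] B:[bye,err,start,ping] C:[sync]
After 8 (send(from=C, to=B, msg='hello')): A:[ack] B:[bye,err,start,ping,hello] C:[sync]
After 9 (send(from=B, to=C, msg='data')): A:[ack] B:[bye,err,start,ping,hello] C:[sync,data]
After 10 (process(C)): A:[ack] B:[bye,err,start,ping,hello] C:[data]
After 11 (send(from=C, to=A, msg='ok')): A:[ack,ok] B:[bye,err,start,ping,hello] C:[data]
After 12 (send(from=A, to=C, msg='stop')): A:[ack,ok] B:[bye,err,start,ping,hello] C:[data,stop]
After 13 (process(A)): A:[ok] B:[bye,err,start,ping,hello] C:[data,stop]
After 14 (send(from=A, to=B, msg='pong')): A:[ok] B:[bye,err,start,ping,hello,pong] C:[data,stop]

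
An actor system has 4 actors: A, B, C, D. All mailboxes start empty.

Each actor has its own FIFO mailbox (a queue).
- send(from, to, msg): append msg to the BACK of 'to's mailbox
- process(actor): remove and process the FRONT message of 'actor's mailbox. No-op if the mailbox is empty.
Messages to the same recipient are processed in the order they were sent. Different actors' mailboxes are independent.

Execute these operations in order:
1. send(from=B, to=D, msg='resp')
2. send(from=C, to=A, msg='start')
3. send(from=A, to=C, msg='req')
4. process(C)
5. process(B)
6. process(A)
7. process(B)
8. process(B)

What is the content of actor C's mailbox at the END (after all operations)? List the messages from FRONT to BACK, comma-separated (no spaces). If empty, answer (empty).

After 1 (send(from=B, to=D, msg='resp')): A:[] B:[] C:[] D:[resp]
After 2 (send(from=C, to=A, msg='start')): A:[start] B:[] C:[] D:[resp]
After 3 (send(from=A, to=C, msg='req')): A:[start] B:[] C:[req] D:[resp]
After 4 (process(C)): A:[start] B:[] C:[] D:[resp]
After 5 (process(B)): A:[start] B:[] C:[] D:[resp]
After 6 (process(A)): A:[] B:[] C:[] D:[resp]
After 7 (process(B)): A:[] B:[] C:[] D:[resp]
After 8 (process(B)): A:[] B:[] C:[] D:[resp]

Answer: (empty)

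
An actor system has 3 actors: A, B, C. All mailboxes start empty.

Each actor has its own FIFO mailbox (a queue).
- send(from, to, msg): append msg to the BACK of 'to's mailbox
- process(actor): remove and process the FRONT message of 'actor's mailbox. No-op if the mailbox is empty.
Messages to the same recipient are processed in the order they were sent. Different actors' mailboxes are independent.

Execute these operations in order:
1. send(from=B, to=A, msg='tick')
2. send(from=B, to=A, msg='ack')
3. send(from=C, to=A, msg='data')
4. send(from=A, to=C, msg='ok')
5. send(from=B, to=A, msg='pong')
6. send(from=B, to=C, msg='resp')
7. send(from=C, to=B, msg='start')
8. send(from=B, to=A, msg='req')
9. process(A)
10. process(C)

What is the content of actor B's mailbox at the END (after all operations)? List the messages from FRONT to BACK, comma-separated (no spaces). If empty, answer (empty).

After 1 (send(from=B, to=A, msg='tick')): A:[tick] B:[] C:[]
After 2 (send(from=B, to=A, msg='ack')): A:[tick,ack] B:[] C:[]
After 3 (send(from=C, to=A, msg='data')): A:[tick,ack,data] B:[] C:[]
After 4 (send(from=A, to=C, msg='ok')): A:[tick,ack,data] B:[] C:[ok]
After 5 (send(from=B, to=A, msg='pong')): A:[tick,ack,data,pong] B:[] C:[ok]
After 6 (send(from=B, to=C, msg='resp')): A:[tick,ack,data,pong] B:[] C:[ok,resp]
After 7 (send(from=C, to=B, msg='start')): A:[tick,ack,data,pong] B:[start] C:[ok,resp]
After 8 (send(from=B, to=A, msg='req')): A:[tick,ack,data,pong,req] B:[start] C:[ok,resp]
After 9 (process(A)): A:[ack,data,pong,req] B:[start] C:[ok,resp]
After 10 (process(C)): A:[ack,data,pong,req] B:[start] C:[resp]

Answer: start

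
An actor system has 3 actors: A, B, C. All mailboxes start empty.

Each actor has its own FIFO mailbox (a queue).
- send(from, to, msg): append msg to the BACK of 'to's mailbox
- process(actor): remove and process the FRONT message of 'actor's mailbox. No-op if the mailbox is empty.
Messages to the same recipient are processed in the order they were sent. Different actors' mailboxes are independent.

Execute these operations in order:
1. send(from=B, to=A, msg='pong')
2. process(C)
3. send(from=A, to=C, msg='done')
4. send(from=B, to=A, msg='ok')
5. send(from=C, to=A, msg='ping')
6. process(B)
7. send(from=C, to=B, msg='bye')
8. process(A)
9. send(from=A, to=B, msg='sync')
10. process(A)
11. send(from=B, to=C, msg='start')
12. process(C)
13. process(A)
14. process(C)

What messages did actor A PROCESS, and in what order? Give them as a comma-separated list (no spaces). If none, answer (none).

Answer: pong,ok,ping

Derivation:
After 1 (send(from=B, to=A, msg='pong')): A:[pong] B:[] C:[]
After 2 (process(C)): A:[pong] B:[] C:[]
After 3 (send(from=A, to=C, msg='done')): A:[pong] B:[] C:[done]
After 4 (send(from=B, to=A, msg='ok')): A:[pong,ok] B:[] C:[done]
After 5 (send(from=C, to=A, msg='ping')): A:[pong,ok,ping] B:[] C:[done]
After 6 (process(B)): A:[pong,ok,ping] B:[] C:[done]
After 7 (send(from=C, to=B, msg='bye')): A:[pong,ok,ping] B:[bye] C:[done]
After 8 (process(A)): A:[ok,ping] B:[bye] C:[done]
After 9 (send(from=A, to=B, msg='sync')): A:[ok,ping] B:[bye,sync] C:[done]
After 10 (process(A)): A:[ping] B:[bye,sync] C:[done]
After 11 (send(from=B, to=C, msg='start')): A:[ping] B:[bye,sync] C:[done,start]
After 12 (process(C)): A:[ping] B:[bye,sync] C:[start]
After 13 (process(A)): A:[] B:[bye,sync] C:[start]
After 14 (process(C)): A:[] B:[bye,sync] C:[]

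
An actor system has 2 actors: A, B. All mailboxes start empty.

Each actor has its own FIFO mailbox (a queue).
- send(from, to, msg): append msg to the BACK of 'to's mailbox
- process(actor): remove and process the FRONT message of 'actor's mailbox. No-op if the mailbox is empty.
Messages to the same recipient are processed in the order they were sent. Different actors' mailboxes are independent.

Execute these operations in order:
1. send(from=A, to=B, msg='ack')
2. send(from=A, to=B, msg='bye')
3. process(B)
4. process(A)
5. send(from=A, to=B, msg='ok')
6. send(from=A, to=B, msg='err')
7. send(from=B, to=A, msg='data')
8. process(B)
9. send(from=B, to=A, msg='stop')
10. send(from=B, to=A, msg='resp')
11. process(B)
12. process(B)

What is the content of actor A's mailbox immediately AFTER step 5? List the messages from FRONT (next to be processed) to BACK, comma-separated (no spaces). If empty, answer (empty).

After 1 (send(from=A, to=B, msg='ack')): A:[] B:[ack]
After 2 (send(from=A, to=B, msg='bye')): A:[] B:[ack,bye]
After 3 (process(B)): A:[] B:[bye]
After 4 (process(A)): A:[] B:[bye]
After 5 (send(from=A, to=B, msg='ok')): A:[] B:[bye,ok]

(empty)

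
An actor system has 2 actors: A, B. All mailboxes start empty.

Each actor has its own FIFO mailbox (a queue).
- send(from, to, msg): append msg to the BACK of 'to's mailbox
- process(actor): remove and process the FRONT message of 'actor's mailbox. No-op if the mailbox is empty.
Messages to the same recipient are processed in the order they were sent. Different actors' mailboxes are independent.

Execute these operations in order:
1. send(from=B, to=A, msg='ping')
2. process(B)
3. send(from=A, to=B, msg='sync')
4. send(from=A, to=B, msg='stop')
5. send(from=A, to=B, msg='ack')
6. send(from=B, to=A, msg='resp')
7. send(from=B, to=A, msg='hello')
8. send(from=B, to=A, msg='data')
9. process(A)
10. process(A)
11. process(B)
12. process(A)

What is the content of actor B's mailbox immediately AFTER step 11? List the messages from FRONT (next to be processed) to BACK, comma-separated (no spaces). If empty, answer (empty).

After 1 (send(from=B, to=A, msg='ping')): A:[ping] B:[]
After 2 (process(B)): A:[ping] B:[]
After 3 (send(from=A, to=B, msg='sync')): A:[ping] B:[sync]
After 4 (send(from=A, to=B, msg='stop')): A:[ping] B:[sync,stop]
After 5 (send(from=A, to=B, msg='ack')): A:[ping] B:[sync,stop,ack]
After 6 (send(from=B, to=A, msg='resp')): A:[ping,resp] B:[sync,stop,ack]
After 7 (send(from=B, to=A, msg='hello')): A:[ping,resp,hello] B:[sync,stop,ack]
After 8 (send(from=B, to=A, msg='data')): A:[ping,resp,hello,data] B:[sync,stop,ack]
After 9 (process(A)): A:[resp,hello,data] B:[sync,stop,ack]
After 10 (process(A)): A:[hello,data] B:[sync,stop,ack]
After 11 (process(B)): A:[hello,data] B:[stop,ack]

stop,ack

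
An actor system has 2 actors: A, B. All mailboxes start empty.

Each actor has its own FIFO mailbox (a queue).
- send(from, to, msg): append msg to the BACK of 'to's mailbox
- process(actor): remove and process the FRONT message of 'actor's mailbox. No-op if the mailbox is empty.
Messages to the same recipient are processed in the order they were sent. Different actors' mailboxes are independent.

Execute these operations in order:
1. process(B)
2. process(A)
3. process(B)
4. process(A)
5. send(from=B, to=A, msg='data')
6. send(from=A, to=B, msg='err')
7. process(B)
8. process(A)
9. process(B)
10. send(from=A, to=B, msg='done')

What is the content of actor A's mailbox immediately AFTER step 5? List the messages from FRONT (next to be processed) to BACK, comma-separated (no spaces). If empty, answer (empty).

After 1 (process(B)): A:[] B:[]
After 2 (process(A)): A:[] B:[]
After 3 (process(B)): A:[] B:[]
After 4 (process(A)): A:[] B:[]
After 5 (send(from=B, to=A, msg='data')): A:[data] B:[]

data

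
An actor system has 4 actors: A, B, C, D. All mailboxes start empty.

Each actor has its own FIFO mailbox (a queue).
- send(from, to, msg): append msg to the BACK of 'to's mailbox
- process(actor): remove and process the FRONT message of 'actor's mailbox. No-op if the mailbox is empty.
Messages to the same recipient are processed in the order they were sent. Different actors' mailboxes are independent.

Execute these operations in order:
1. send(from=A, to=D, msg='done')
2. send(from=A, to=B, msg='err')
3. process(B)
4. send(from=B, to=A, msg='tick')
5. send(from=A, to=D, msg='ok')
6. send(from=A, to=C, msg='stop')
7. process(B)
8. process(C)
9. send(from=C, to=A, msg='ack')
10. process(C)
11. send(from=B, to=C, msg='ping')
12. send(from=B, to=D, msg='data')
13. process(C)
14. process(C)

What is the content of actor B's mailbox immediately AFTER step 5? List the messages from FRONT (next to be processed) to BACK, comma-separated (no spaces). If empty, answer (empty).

After 1 (send(from=A, to=D, msg='done')): A:[] B:[] C:[] D:[done]
After 2 (send(from=A, to=B, msg='err')): A:[] B:[err] C:[] D:[done]
After 3 (process(B)): A:[] B:[] C:[] D:[done]
After 4 (send(from=B, to=A, msg='tick')): A:[tick] B:[] C:[] D:[done]
After 5 (send(from=A, to=D, msg='ok')): A:[tick] B:[] C:[] D:[done,ok]

(empty)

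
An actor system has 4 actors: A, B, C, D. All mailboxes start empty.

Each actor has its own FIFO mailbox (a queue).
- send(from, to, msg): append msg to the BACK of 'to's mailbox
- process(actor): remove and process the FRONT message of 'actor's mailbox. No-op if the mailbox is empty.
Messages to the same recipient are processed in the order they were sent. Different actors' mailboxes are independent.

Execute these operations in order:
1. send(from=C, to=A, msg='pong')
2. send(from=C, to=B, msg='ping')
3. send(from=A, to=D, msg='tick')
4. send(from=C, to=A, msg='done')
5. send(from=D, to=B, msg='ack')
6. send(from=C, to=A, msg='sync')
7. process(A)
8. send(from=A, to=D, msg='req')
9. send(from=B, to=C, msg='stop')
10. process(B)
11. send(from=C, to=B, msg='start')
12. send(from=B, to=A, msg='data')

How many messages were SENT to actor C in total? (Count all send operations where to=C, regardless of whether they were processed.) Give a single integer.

After 1 (send(from=C, to=A, msg='pong')): A:[pong] B:[] C:[] D:[]
After 2 (send(from=C, to=B, msg='ping')): A:[pong] B:[ping] C:[] D:[]
After 3 (send(from=A, to=D, msg='tick')): A:[pong] B:[ping] C:[] D:[tick]
After 4 (send(from=C, to=A, msg='done')): A:[pong,done] B:[ping] C:[] D:[tick]
After 5 (send(from=D, to=B, msg='ack')): A:[pong,done] B:[ping,ack] C:[] D:[tick]
After 6 (send(from=C, to=A, msg='sync')): A:[pong,done,sync] B:[ping,ack] C:[] D:[tick]
After 7 (process(A)): A:[done,sync] B:[ping,ack] C:[] D:[tick]
After 8 (send(from=A, to=D, msg='req')): A:[done,sync] B:[ping,ack] C:[] D:[tick,req]
After 9 (send(from=B, to=C, msg='stop')): A:[done,sync] B:[ping,ack] C:[stop] D:[tick,req]
After 10 (process(B)): A:[done,sync] B:[ack] C:[stop] D:[tick,req]
After 11 (send(from=C, to=B, msg='start')): A:[done,sync] B:[ack,start] C:[stop] D:[tick,req]
After 12 (send(from=B, to=A, msg='data')): A:[done,sync,data] B:[ack,start] C:[stop] D:[tick,req]

Answer: 1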